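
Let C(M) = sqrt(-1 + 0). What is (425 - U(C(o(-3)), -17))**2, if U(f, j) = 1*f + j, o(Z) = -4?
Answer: (442 - I)**2 ≈ 1.9536e+5 - 884.0*I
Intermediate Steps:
C(M) = I (C(M) = sqrt(-1) = I)
U(f, j) = f + j
(425 - U(C(o(-3)), -17))**2 = (425 - (I - 17))**2 = (425 - (-17 + I))**2 = (425 + (17 - I))**2 = (442 - I)**2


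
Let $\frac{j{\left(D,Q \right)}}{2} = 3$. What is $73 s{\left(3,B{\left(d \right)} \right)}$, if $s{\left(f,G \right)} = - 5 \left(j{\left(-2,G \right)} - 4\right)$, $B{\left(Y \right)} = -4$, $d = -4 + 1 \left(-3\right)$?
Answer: $-730$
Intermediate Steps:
$d = -7$ ($d = -4 - 3 = -7$)
$j{\left(D,Q \right)} = 6$ ($j{\left(D,Q \right)} = 2 \cdot 3 = 6$)
$s{\left(f,G \right)} = -10$ ($s{\left(f,G \right)} = - 5 \left(6 - 4\right) = \left(-5\right) 2 = -10$)
$73 s{\left(3,B{\left(d \right)} \right)} = 73 \left(-10\right) = -730$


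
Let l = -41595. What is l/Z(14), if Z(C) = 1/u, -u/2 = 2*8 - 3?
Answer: 1081470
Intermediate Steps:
u = -26 (u = -2*(2*8 - 3) = -2*(16 - 3) = -2*13 = -26)
Z(C) = -1/26 (Z(C) = 1/(-26) = -1/26)
l/Z(14) = -41595/(-1/26) = -41595*(-26) = 1081470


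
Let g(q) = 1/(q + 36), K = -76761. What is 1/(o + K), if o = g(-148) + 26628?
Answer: -112/5614897 ≈ -1.9947e-5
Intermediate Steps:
g(q) = 1/(36 + q)
o = 2982335/112 (o = 1/(36 - 148) + 26628 = 1/(-112) + 26628 = -1/112 + 26628 = 2982335/112 ≈ 26628.)
1/(o + K) = 1/(2982335/112 - 76761) = 1/(-5614897/112) = -112/5614897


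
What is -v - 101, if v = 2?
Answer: -103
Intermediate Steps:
-v - 101 = -1*2 - 101 = -2 - 101 = -103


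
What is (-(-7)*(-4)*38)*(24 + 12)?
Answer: -38304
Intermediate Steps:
(-(-7)*(-4)*38)*(24 + 12) = (-1*28*38)*36 = -28*38*36 = -1064*36 = -38304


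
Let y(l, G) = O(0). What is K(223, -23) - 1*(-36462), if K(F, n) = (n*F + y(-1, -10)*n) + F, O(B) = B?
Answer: 31556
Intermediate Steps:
y(l, G) = 0
K(F, n) = F + F*n (K(F, n) = (n*F + 0*n) + F = (F*n + 0) + F = F*n + F = F + F*n)
K(223, -23) - 1*(-36462) = 223*(1 - 23) - 1*(-36462) = 223*(-22) + 36462 = -4906 + 36462 = 31556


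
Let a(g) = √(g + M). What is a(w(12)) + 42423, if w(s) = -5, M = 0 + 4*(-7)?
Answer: 42423 + I*√33 ≈ 42423.0 + 5.7446*I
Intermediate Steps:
M = -28 (M = 0 - 28 = -28)
a(g) = √(-28 + g) (a(g) = √(g - 28) = √(-28 + g))
a(w(12)) + 42423 = √(-28 - 5) + 42423 = √(-33) + 42423 = I*√33 + 42423 = 42423 + I*√33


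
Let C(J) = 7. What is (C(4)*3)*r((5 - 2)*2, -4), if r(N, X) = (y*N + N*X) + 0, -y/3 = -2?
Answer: 252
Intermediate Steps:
y = 6 (y = -3*(-2) = 6)
r(N, X) = 6*N + N*X (r(N, X) = (6*N + N*X) + 0 = 6*N + N*X)
(C(4)*3)*r((5 - 2)*2, -4) = (7*3)*(((5 - 2)*2)*(6 - 4)) = 21*((3*2)*2) = 21*(6*2) = 21*12 = 252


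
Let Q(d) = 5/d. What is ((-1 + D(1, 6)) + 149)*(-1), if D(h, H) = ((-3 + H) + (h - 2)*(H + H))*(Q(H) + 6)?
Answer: -173/2 ≈ -86.500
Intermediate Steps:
D(h, H) = (6 + 5/H)*(-3 + H + 2*H*(-2 + h)) (D(h, H) = ((-3 + H) + (h - 2)*(H + H))*(5/H + 6) = ((-3 + H) + (-2 + h)*(2*H))*(6 + 5/H) = ((-3 + H) + 2*H*(-2 + h))*(6 + 5/H) = (-3 + H + 2*H*(-2 + h))*(6 + 5/H) = (6 + 5/H)*(-3 + H + 2*H*(-2 + h)))
((-1 + D(1, 6)) + 149)*(-1) = ((-1 + (-33 - 18*6 - 15/6 + 10*1 + 12*6*1)) + 149)*(-1) = ((-1 + (-33 - 108 - 15*⅙ + 10 + 72)) + 149)*(-1) = ((-1 + (-33 - 108 - 5/2 + 10 + 72)) + 149)*(-1) = ((-1 - 123/2) + 149)*(-1) = (-125/2 + 149)*(-1) = (173/2)*(-1) = -173/2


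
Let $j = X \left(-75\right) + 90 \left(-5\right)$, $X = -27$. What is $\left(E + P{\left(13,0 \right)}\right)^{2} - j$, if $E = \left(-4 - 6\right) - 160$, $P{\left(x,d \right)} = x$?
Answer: $23074$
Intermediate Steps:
$j = 1575$ ($j = \left(-27\right) \left(-75\right) + 90 \left(-5\right) = 2025 - 450 = 1575$)
$E = -170$ ($E = \left(-4 - 6\right) - 160 = -10 - 160 = -170$)
$\left(E + P{\left(13,0 \right)}\right)^{2} - j = \left(-170 + 13\right)^{2} - 1575 = \left(-157\right)^{2} - 1575 = 24649 - 1575 = 23074$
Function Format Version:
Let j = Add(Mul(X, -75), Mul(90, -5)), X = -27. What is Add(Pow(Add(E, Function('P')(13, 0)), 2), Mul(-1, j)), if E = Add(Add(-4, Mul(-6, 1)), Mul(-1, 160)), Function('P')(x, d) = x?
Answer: 23074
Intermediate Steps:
j = 1575 (j = Add(Mul(-27, -75), Mul(90, -5)) = Add(2025, -450) = 1575)
E = -170 (E = Add(Add(-4, -6), -160) = Add(-10, -160) = -170)
Add(Pow(Add(E, Function('P')(13, 0)), 2), Mul(-1, j)) = Add(Pow(Add(-170, 13), 2), Mul(-1, 1575)) = Add(Pow(-157, 2), -1575) = Add(24649, -1575) = 23074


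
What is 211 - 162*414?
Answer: -66857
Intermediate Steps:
211 - 162*414 = 211 - 67068 = -66857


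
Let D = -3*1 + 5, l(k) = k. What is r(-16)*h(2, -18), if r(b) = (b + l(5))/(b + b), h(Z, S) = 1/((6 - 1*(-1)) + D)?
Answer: 11/288 ≈ 0.038194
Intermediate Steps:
D = 2 (D = -3 + 5 = 2)
h(Z, S) = ⅑ (h(Z, S) = 1/((6 - 1*(-1)) + 2) = 1/((6 + 1) + 2) = 1/(7 + 2) = 1/9 = ⅑)
r(b) = (5 + b)/(2*b) (r(b) = (b + 5)/(b + b) = (5 + b)/((2*b)) = (5 + b)*(1/(2*b)) = (5 + b)/(2*b))
r(-16)*h(2, -18) = ((½)*(5 - 16)/(-16))*(⅑) = ((½)*(-1/16)*(-11))*(⅑) = (11/32)*(⅑) = 11/288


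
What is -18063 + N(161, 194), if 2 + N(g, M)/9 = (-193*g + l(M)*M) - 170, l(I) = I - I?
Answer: -299268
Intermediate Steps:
l(I) = 0
N(g, M) = -1548 - 1737*g (N(g, M) = -18 + 9*((-193*g + 0*M) - 170) = -18 + 9*((-193*g + 0) - 170) = -18 + 9*(-193*g - 170) = -18 + 9*(-170 - 193*g) = -18 + (-1530 - 1737*g) = -1548 - 1737*g)
-18063 + N(161, 194) = -18063 + (-1548 - 1737*161) = -18063 + (-1548 - 279657) = -18063 - 281205 = -299268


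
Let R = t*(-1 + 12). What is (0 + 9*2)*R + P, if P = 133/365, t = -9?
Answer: -650297/365 ≈ -1781.6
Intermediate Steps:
P = 133/365 (P = 133*(1/365) = 133/365 ≈ 0.36438)
R = -99 (R = -9*(-1 + 12) = -9*11 = -99)
(0 + 9*2)*R + P = (0 + 9*2)*(-99) + 133/365 = (0 + 18)*(-99) + 133/365 = 18*(-99) + 133/365 = -1782 + 133/365 = -650297/365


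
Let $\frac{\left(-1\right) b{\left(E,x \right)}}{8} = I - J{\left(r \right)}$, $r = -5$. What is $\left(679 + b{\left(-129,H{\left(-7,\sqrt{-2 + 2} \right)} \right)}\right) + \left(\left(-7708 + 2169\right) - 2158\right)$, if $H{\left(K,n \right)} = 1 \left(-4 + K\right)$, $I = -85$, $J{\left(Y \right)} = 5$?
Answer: $-6298$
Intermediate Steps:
$H{\left(K,n \right)} = -4 + K$
$b{\left(E,x \right)} = 720$ ($b{\left(E,x \right)} = - 8 \left(-85 - 5\right) = \left(-8\right) \left(-90\right) = 720$)
$\left(679 + b{\left(-129,H{\left(-7,\sqrt{-2 + 2} \right)} \right)}\right) + \left(\left(-7708 + 2169\right) - 2158\right) = \left(679 + 720\right) + \left(\left(-7708 + 2169\right) - 2158\right) = 1399 - 7697 = -6298$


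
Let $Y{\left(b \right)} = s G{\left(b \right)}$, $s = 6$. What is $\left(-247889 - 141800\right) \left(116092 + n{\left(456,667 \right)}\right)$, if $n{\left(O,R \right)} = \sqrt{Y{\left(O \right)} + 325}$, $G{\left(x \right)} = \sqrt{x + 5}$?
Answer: $-45239775388 - 389689 \sqrt{325 + 6 \sqrt{461}} \approx -4.5248 \cdot 10^{10}$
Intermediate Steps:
$G{\left(x \right)} = \sqrt{5 + x}$
$Y{\left(b \right)} = 6 \sqrt{5 + b}$
$n{\left(O,R \right)} = \sqrt{325 + 6 \sqrt{5 + O}}$ ($n{\left(O,R \right)} = \sqrt{6 \sqrt{5 + O} + 325} = \sqrt{325 + 6 \sqrt{5 + O}}$)
$\left(-247889 - 141800\right) \left(116092 + n{\left(456,667 \right)}\right) = \left(-247889 - 141800\right) \left(116092 + \sqrt{325 + 6 \sqrt{5 + 456}}\right) = - 389689 \left(116092 + \sqrt{325 + 6 \sqrt{461}}\right) = -45239775388 - 389689 \sqrt{325 + 6 \sqrt{461}}$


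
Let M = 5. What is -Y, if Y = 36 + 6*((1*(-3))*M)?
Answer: 54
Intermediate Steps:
Y = -54 (Y = 36 + 6*((1*(-3))*5) = 36 + 6*(-3*5) = 36 + 6*(-15) = 36 - 90 = -54)
-Y = -1*(-54) = 54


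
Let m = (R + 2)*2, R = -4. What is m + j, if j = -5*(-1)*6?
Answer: 26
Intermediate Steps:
m = -4 (m = (-4 + 2)*2 = -2*2 = -4)
j = 30 (j = 5*6 = 30)
m + j = -4 + 30 = 26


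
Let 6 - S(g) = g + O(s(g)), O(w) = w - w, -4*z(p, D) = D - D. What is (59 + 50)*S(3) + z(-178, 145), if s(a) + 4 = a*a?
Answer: 327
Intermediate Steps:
s(a) = -4 + a² (s(a) = -4 + a*a = -4 + a²)
z(p, D) = 0 (z(p, D) = -(D - D)/4 = -¼*0 = 0)
O(w) = 0
S(g) = 6 - g (S(g) = 6 - (g + 0) = 6 - g)
(59 + 50)*S(3) + z(-178, 145) = (59 + 50)*(6 - 1*3) + 0 = 109*(6 - 3) + 0 = 109*3 + 0 = 327 + 0 = 327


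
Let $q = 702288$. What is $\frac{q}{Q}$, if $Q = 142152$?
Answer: $\frac{29262}{5923} \approx 4.9404$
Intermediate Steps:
$\frac{q}{Q} = \frac{702288}{142152} = 702288 \cdot \frac{1}{142152} = \frac{29262}{5923}$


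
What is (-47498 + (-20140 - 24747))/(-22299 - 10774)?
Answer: 92385/33073 ≈ 2.7934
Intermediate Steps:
(-47498 + (-20140 - 24747))/(-22299 - 10774) = (-47498 - 44887)/(-33073) = -92385*(-1/33073) = 92385/33073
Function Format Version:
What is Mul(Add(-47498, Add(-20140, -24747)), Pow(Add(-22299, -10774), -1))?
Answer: Rational(92385, 33073) ≈ 2.7934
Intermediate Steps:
Mul(Add(-47498, Add(-20140, -24747)), Pow(Add(-22299, -10774), -1)) = Mul(Add(-47498, -44887), Pow(-33073, -1)) = Mul(-92385, Rational(-1, 33073)) = Rational(92385, 33073)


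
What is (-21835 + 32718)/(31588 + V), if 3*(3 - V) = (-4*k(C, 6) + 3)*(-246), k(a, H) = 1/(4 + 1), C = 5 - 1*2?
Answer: 54415/158857 ≈ 0.34254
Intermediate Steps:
C = 3 (C = 5 - 2 = 3)
k(a, H) = 1/5
V = 917/5 (V = 3 - (-4*1/5 + 3)*(-246)/3 = 3 - (-4/5 + 3)*(-246)/3 = 3 - 11*(-246)/15 = 3 - 1/3*(-2706/5) = 3 + 902/5 = 917/5 ≈ 183.40)
(-21835 + 32718)/(31588 + V) = (-21835 + 32718)/(31588 + 917/5) = 10883/(158857/5) = 10883*(5/158857) = 54415/158857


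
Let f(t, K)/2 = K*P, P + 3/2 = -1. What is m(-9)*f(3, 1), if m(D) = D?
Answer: 45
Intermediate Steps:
P = -5/2 (P = -3/2 - 1 = -5/2 ≈ -2.5000)
f(t, K) = -5*K (f(t, K) = 2*(K*(-5/2)) = 2*(-5*K/2) = -5*K)
m(-9)*f(3, 1) = -(-45) = -9*(-5) = 45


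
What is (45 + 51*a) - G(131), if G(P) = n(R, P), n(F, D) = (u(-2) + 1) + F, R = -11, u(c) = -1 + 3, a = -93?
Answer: -4690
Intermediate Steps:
u(c) = 2
n(F, D) = 3 + F (n(F, D) = (2 + 1) + F = 3 + F)
G(P) = -8 (G(P) = 3 - 11 = -8)
(45 + 51*a) - G(131) = (45 + 51*(-93)) - 1*(-8) = (45 - 4743) + 8 = -4698 + 8 = -4690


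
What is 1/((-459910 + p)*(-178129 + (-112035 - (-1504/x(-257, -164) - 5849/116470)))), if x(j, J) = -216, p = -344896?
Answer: 1572345/367191758693735591 ≈ 4.2821e-12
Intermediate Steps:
1/((-459910 + p)*(-178129 + (-112035 - (-1504/x(-257, -164) - 5849/116470)))) = 1/((-459910 - 344896)*(-178129 + (-112035 - (-1504/(-216) - 5849/116470)))) = 1/(-804806*(-178129 + (-112035 - (-1504*(-1/216) - 5849*1/116470)))) = 1/(-804806*(-178129 + (-112035 - (188/27 - 5849/116470)))) = 1/(-804806*(-178129 + (-112035 - 1*21738437/3144690))) = 1/(-804806*(-178129 + (-112035 - 21738437/3144690))) = 1/(-804806*(-178129 - 352337082587/3144690)) = 1/(-804806*(-912497567597/3144690)) = 1/(367191758693735591/1572345) = 1572345/367191758693735591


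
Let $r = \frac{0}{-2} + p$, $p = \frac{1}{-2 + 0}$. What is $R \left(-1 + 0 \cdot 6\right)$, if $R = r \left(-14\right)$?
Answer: $-7$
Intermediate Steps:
$p = - \frac{1}{2}$ ($p = \frac{1}{-2} = - \frac{1}{2} \approx -0.5$)
$r = - \frac{1}{2}$ ($r = \frac{0}{-2} - \frac{1}{2} = 0 \left(- \frac{1}{2}\right) - \frac{1}{2} = 0 - \frac{1}{2} = - \frac{1}{2} \approx -0.5$)
$R = 7$ ($R = \left(- \frac{1}{2}\right) \left(-14\right) = 7$)
$R \left(-1 + 0 \cdot 6\right) = 7 \left(-1 + 0 \cdot 6\right) = 7 \left(-1 + 0\right) = 7 \left(-1\right) = -7$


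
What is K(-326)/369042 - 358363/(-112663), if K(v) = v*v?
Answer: 72112185617/20788689423 ≈ 3.4688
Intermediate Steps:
K(v) = v²
K(-326)/369042 - 358363/(-112663) = (-326)²/369042 - 358363/(-112663) = 106276*(1/369042) - 358363*(-1/112663) = 53138/184521 + 358363/112663 = 72112185617/20788689423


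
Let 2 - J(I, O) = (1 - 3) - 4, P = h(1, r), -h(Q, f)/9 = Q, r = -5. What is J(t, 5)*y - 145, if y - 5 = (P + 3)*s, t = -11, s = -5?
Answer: 135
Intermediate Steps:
h(Q, f) = -9*Q
P = -9 (P = -9*1 = -9)
J(I, O) = 8 (J(I, O) = 2 - ((1 - 3) - 4) = 2 - (-2 - 4) = 2 - 1*(-6) = 2 + 6 = 8)
y = 35 (y = 5 + (-9 + 3)*(-5) = 5 - 6*(-5) = 5 + 30 = 35)
J(t, 5)*y - 145 = 8*35 - 145 = 280 - 145 = 135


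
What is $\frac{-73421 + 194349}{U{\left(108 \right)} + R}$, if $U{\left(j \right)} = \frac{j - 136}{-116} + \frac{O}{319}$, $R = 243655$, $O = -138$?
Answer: $\frac{9644008}{19431471} \approx 0.49631$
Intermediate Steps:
$U{\left(j \right)} = \frac{236}{319} - \frac{j}{116}$ ($U{\left(j \right)} = \frac{j - 136}{-116} - \frac{138}{319} = \left(j - 136\right) \left(- \frac{1}{116}\right) - \frac{138}{319} = \left(-136 + j\right) \left(- \frac{1}{116}\right) - \frac{138}{319} = \left(\frac{34}{29} - \frac{j}{116}\right) - \frac{138}{319} = \frac{236}{319} - \frac{j}{116}$)
$\frac{-73421 + 194349}{U{\left(108 \right)} + R} = \frac{-73421 + 194349}{\left(\frac{236}{319} - \frac{27}{29}\right) + 243655} = \frac{120928}{\left(\frac{236}{319} - \frac{27}{29}\right) + 243655} = \frac{120928}{- \frac{61}{319} + 243655} = \frac{120928}{\frac{77725884}{319}} = 120928 \cdot \frac{319}{77725884} = \frac{9644008}{19431471}$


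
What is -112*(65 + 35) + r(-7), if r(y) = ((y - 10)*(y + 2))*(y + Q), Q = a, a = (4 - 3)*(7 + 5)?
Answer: -10775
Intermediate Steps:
a = 12 (a = 1*12 = 12)
Q = 12
r(y) = (-10 + y)*(2 + y)*(12 + y) (r(y) = ((y - 10)*(y + 2))*(y + 12) = ((-10 + y)*(2 + y))*(12 + y) = (-10 + y)*(2 + y)*(12 + y))
-112*(65 + 35) + r(-7) = -112*(65 + 35) + (-240 + (-7)³ - 116*(-7) + 4*(-7)²) = -112*100 + (-240 - 343 + 812 + 4*49) = -11200 + (-240 - 343 + 812 + 196) = -11200 + 425 = -10775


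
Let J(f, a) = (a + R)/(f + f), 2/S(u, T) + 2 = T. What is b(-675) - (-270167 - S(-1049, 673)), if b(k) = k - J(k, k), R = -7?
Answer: 122059436639/452925 ≈ 2.6949e+5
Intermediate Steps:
S(u, T) = 2/(-2 + T)
J(f, a) = (-7 + a)/(2*f) (J(f, a) = (a - 7)/(f + f) = (-7 + a)/((2*f)) = (-7 + a)*(1/(2*f)) = (-7 + a)/(2*f))
b(k) = k - (-7 + k)/(2*k)
b(-675) - (-270167 - S(-1049, 673)) = (-½ - 675 + (7/2)/(-675)) - (-270167 - 2/(-2 + 673)) = (-½ - 675 + (7/2)*(-1/675)) - (-270167 - 2/671) = (-½ - 675 - 7/1350) - (-270167 - 2/671) = -455966/675 - (-270167 - 1*2/671) = -455966/675 - (-270167 - 2/671) = -455966/675 - 1*(-181282059/671) = -455966/675 + 181282059/671 = 122059436639/452925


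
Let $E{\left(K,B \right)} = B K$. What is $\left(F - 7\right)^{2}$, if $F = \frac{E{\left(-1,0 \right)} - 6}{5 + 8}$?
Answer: $\frac{9409}{169} \approx 55.675$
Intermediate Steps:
$F = - \frac{6}{13}$ ($F = \frac{0 \left(-1\right) - 6}{5 + 8} = \frac{0 - 6}{13} = \left(-6\right) \frac{1}{13} = - \frac{6}{13} \approx -0.46154$)
$\left(F - 7\right)^{2} = \left(- \frac{6}{13} - 7\right)^{2} = \left(- \frac{97}{13}\right)^{2} = \frac{9409}{169}$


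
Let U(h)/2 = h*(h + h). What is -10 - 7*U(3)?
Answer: -262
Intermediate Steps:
U(h) = 4*h² (U(h) = 2*(h*(h + h)) = 2*(h*(2*h)) = 2*(2*h²) = 4*h²)
-10 - 7*U(3) = -10 - 28*3² = -10 - 28*9 = -10 - 7*36 = -10 - 252 = -262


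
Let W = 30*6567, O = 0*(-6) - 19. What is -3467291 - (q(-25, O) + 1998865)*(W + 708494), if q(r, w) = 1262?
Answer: -1811126466299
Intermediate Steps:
O = -19 (O = 0 - 19 = -19)
W = 197010
-3467291 - (q(-25, O) + 1998865)*(W + 708494) = -3467291 - (1262 + 1998865)*(197010 + 708494) = -3467291 - 2000127*905504 = -3467291 - 1*1811122999008 = -3467291 - 1811122999008 = -1811126466299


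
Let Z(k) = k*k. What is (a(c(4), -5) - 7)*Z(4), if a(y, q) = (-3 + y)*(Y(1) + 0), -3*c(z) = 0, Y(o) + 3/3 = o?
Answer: -112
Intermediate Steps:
Y(o) = -1 + o
c(z) = 0 (c(z) = -1/3*0 = 0)
a(y, q) = 0 (a(y, q) = (-3 + y)*((-1 + 1) + 0) = (-3 + y)*(0 + 0) = (-3 + y)*0 = 0)
Z(k) = k**2
(a(c(4), -5) - 7)*Z(4) = (0 - 7)*4**2 = -7*16 = -112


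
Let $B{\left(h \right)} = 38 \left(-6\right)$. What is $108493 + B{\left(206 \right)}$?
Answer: $108265$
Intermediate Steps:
$B{\left(h \right)} = -228$
$108493 + B{\left(206 \right)} = 108493 - 228 = 108265$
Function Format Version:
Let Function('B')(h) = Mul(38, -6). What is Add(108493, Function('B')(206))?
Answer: 108265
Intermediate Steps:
Function('B')(h) = -228
Add(108493, Function('B')(206)) = Add(108493, -228) = 108265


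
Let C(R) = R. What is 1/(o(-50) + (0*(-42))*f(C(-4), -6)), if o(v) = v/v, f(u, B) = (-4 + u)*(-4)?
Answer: 1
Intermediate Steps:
f(u, B) = 16 - 4*u
o(v) = 1
1/(o(-50) + (0*(-42))*f(C(-4), -6)) = 1/(1 + (0*(-42))*(16 - 4*(-4))) = 1/(1 + 0*(16 + 16)) = 1/(1 + 0*32) = 1/(1 + 0) = 1/1 = 1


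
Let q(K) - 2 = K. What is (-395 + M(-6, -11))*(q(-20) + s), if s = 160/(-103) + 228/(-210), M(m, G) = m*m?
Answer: 26711036/3605 ≈ 7409.4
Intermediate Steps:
M(m, G) = m**2
q(K) = 2 + K
s = -9514/3605 (s = 160*(-1/103) + 228*(-1/210) = -160/103 - 38/35 = -9514/3605 ≈ -2.6391)
(-395 + M(-6, -11))*(q(-20) + s) = (-395 + (-6)**2)*((2 - 20) - 9514/3605) = (-395 + 36)*(-18 - 9514/3605) = -359*(-74404/3605) = 26711036/3605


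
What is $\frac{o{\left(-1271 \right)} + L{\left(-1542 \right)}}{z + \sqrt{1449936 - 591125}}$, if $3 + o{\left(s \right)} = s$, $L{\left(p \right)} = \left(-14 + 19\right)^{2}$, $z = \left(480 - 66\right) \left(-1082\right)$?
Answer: $\frac{559487052}{200656551893} + \frac{1249 \sqrt{858811}}{200656551893} \approx 0.002794$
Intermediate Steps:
$z = -447948$ ($z = 414 \left(-1082\right) = -447948$)
$L{\left(p \right)} = 25$ ($L{\left(p \right)} = 5^{2} = 25$)
$o{\left(s \right)} = -3 + s$
$\frac{o{\left(-1271 \right)} + L{\left(-1542 \right)}}{z + \sqrt{1449936 - 591125}} = \frac{\left(-3 - 1271\right) + 25}{-447948 + \sqrt{1449936 - 591125}} = \frac{-1274 + 25}{-447948 + \sqrt{858811}} = - \frac{1249}{-447948 + \sqrt{858811}}$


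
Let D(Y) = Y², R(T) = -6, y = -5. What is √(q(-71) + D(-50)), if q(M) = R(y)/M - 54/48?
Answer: √201556078/284 ≈ 49.990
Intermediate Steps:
q(M) = -9/8 - 6/M (q(M) = -6/M - 54/48 = -6/M - 54*1/48 = -6/M - 9/8 = -9/8 - 6/M)
√(q(-71) + D(-50)) = √((-9/8 - 6/(-71)) + (-50)²) = √((-9/8 - 6*(-1/71)) + 2500) = √((-9/8 + 6/71) + 2500) = √(-591/568 + 2500) = √(1419409/568) = √201556078/284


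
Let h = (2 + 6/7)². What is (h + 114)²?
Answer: 35832196/2401 ≈ 14924.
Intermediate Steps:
h = 400/49 (h = (2 + 6*(⅐))² = (2 + 6/7)² = (20/7)² = 400/49 ≈ 8.1633)
(h + 114)² = (400/49 + 114)² = (5986/49)² = 35832196/2401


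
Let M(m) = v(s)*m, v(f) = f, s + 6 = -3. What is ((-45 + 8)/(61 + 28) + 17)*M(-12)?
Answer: 159408/89 ≈ 1791.1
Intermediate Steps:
s = -9 (s = -6 - 3 = -9)
M(m) = -9*m
((-45 + 8)/(61 + 28) + 17)*M(-12) = ((-45 + 8)/(61 + 28) + 17)*(-9*(-12)) = (-37/89 + 17)*108 = (1476/89)*108 = 159408/89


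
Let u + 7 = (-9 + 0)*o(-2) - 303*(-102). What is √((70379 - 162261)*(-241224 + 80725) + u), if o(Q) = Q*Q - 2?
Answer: 53*√5249911 ≈ 1.2144e+5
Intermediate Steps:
o(Q) = -2 + Q² (o(Q) = Q² - 2 = -2 + Q²)
u = 30881 (u = -7 + ((-9 + 0)*(-2 + (-2)²) - 303*(-102)) = -7 + (-9*(-2 + 4) + 30906) = -7 + (-9*2 + 30906) = -7 + (-18 + 30906) = -7 + 30888 = 30881)
√((70379 - 162261)*(-241224 + 80725) + u) = √((70379 - 162261)*(-241224 + 80725) + 30881) = √(-91882*(-160499) + 30881) = √(14746969118 + 30881) = √14746999999 = 53*√5249911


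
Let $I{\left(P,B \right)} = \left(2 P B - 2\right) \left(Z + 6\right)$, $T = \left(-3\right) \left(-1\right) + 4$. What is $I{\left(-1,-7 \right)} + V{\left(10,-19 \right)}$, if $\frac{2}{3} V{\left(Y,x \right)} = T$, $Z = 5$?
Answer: $\frac{285}{2} \approx 142.5$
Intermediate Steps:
$T = 7$ ($T = 3 + 4 = 7$)
$I{\left(P,B \right)} = -22 + 22 B P$ ($I{\left(P,B \right)} = \left(2 P B - 2\right) \left(5 + 6\right) = \left(2 B P - 2\right) 11 = \left(-2 + 2 B P\right) 11 = -22 + 22 B P$)
$V{\left(Y,x \right)} = \frac{21}{2}$ ($V{\left(Y,x \right)} = \frac{3}{2} \cdot 7 = \frac{21}{2}$)
$I{\left(-1,-7 \right)} + V{\left(10,-19 \right)} = \left(-22 + 22 \left(-7\right) \left(-1\right)\right) + \frac{21}{2} = \left(-22 + 154\right) + \frac{21}{2} = 132 + \frac{21}{2} = \frac{285}{2}$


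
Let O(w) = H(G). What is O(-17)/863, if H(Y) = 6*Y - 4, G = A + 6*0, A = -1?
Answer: -10/863 ≈ -0.011587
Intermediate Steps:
G = -1 (G = -1 + 6*0 = -1 + 0 = -1)
H(Y) = -4 + 6*Y
O(w) = -10 (O(w) = -4 + 6*(-1) = -4 - 6 = -10)
O(-17)/863 = -10/863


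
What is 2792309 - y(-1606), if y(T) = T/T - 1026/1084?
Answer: 1513431449/542 ≈ 2.7923e+6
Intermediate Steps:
y(T) = 29/542 (y(T) = 1 - 1026*1/1084 = 1 - 513/542 = 29/542)
2792309 - y(-1606) = 2792309 - 1*29/542 = 2792309 - 29/542 = 1513431449/542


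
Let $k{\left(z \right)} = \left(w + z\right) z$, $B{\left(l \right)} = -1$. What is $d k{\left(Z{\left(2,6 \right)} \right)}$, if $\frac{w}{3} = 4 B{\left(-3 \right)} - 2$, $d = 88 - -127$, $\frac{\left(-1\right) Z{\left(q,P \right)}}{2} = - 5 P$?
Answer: $541800$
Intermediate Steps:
$Z{\left(q,P \right)} = 10 P$ ($Z{\left(q,P \right)} = - 2 \left(- 5 P\right) = 10 P$)
$d = 215$ ($d = 88 + 127 = 215$)
$w = -18$ ($w = 3 \left(4 \left(-1\right) - 2\right) = 3 \left(-4 - 2\right) = 3 \left(-6\right) = -18$)
$k{\left(z \right)} = z \left(-18 + z\right)$ ($k{\left(z \right)} = \left(-18 + z\right) z = z \left(-18 + z\right)$)
$d k{\left(Z{\left(2,6 \right)} \right)} = 215 \cdot 10 \cdot 6 \left(-18 + 10 \cdot 6\right) = 215 \cdot 60 \left(-18 + 60\right) = 215 \cdot 60 \cdot 42 = 215 \cdot 2520 = 541800$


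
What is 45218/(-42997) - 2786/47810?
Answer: -162975873/146834755 ≈ -1.1099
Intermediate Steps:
45218/(-42997) - 2786/47810 = 45218*(-1/42997) - 2786*1/47810 = -45218/42997 - 199/3415 = -162975873/146834755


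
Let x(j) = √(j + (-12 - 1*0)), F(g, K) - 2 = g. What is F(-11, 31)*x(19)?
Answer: -9*√7 ≈ -23.812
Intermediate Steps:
F(g, K) = 2 + g
x(j) = √(-12 + j) (x(j) = √(j + (-12 + 0)) = √(j - 12) = √(-12 + j))
F(-11, 31)*x(19) = (2 - 11)*√(-12 + 19) = -9*√7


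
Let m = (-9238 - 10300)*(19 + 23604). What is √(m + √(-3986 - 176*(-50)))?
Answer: √(-461546174 + √4814) ≈ 21484.0*I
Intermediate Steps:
m = -461546174 (m = -19538*23623 = -461546174)
√(m + √(-3986 - 176*(-50))) = √(-461546174 + √(-3986 - 176*(-50))) = √(-461546174 + √(-3986 + 8800)) = √(-461546174 + √4814)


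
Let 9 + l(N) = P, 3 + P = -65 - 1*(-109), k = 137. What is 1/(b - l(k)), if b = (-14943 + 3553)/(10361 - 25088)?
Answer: -14727/459874 ≈ -0.032024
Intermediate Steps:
b = 11390/14727 (b = -11390/(-14727) = -11390*(-1/14727) = 11390/14727 ≈ 0.77341)
P = 41 (P = -3 + (-65 - 1*(-109)) = -3 + (-65 + 109) = -3 + 44 = 41)
l(N) = 32 (l(N) = -9 + 41 = 32)
1/(b - l(k)) = 1/(11390/14727 - 1*32) = 1/(11390/14727 - 32) = 1/(-459874/14727) = -14727/459874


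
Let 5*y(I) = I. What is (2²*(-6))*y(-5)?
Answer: 24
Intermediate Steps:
y(I) = I/5
(2²*(-6))*y(-5) = (2²*(-6))*((⅕)*(-5)) = (4*(-6))*(-1) = -24*(-1) = 24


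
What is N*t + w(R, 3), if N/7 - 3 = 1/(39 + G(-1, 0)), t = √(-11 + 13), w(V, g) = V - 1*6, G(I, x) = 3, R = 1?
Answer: -5 + 127*√2/6 ≈ 24.934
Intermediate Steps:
w(V, g) = -6 + V (w(V, g) = V - 6 = -6 + V)
t = √2 ≈ 1.4142
N = 127/6 (N = 21 + 7/(39 + 3) = 21 + 7/42 = 21 + 7*(1/42) = 21 + ⅙ = 127/6 ≈ 21.167)
N*t + w(R, 3) = 127*√2/6 + (-6 + 1) = 127*√2/6 - 5 = -5 + 127*√2/6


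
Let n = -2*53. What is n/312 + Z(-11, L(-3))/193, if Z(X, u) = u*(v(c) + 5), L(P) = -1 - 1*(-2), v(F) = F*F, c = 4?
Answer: -6953/30108 ≈ -0.23094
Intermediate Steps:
v(F) = F²
n = -106
L(P) = 1 (L(P) = -1 + 2 = 1)
Z(X, u) = 21*u (Z(X, u) = u*(4² + 5) = u*(16 + 5) = u*21 = 21*u)
n/312 + Z(-11, L(-3))/193 = -106/312 + (21*1)/193 = -106*1/312 + 21*(1/193) = -53/156 + 21/193 = -6953/30108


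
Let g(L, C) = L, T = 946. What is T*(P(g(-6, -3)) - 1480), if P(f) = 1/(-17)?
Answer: -23802306/17 ≈ -1.4001e+6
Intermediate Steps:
P(f) = -1/17
T*(P(g(-6, -3)) - 1480) = 946*(-1/17 - 1480) = 946*(-25161/17) = -23802306/17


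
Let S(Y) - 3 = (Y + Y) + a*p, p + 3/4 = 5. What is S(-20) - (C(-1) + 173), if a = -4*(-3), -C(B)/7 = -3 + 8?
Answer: -124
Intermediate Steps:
p = 17/4 (p = -¾ + 5 = 17/4 ≈ 4.2500)
C(B) = -35 (C(B) = -7*(-3 + 8) = -7*5 = -35)
a = 12
S(Y) = 54 + 2*Y (S(Y) = 3 + ((Y + Y) + 12*(17/4)) = 3 + (2*Y + 51) = 3 + (51 + 2*Y) = 54 + 2*Y)
S(-20) - (C(-1) + 173) = (54 + 2*(-20)) - (-35 + 173) = (54 - 40) - 1*138 = 14 - 138 = -124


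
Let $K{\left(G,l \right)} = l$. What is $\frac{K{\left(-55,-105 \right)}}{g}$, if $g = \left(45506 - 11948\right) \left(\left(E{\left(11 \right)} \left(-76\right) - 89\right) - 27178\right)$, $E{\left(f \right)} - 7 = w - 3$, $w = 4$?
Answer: $\frac{1}{8908850} \approx 1.1225 \cdot 10^{-7}$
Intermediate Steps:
$E{\left(f \right)} = 8$ ($E{\left(f \right)} = 7 + \left(4 - 3\right) = 7 + 1 = 8$)
$g = -935429250$ ($g = \left(45506 - 11948\right) \left(\left(8 \left(-76\right) - 89\right) - 27178\right) = 33558 \left(\left(-608 - 89\right) - 27178\right) = 33558 \left(-697 - 27178\right) = 33558 \left(-27875\right) = -935429250$)
$\frac{K{\left(-55,-105 \right)}}{g} = - \frac{105}{-935429250} = \left(-105\right) \left(- \frac{1}{935429250}\right) = \frac{1}{8908850}$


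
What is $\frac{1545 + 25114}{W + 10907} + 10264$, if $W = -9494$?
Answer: $\frac{14529691}{1413} \approx 10283.0$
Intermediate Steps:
$\frac{1545 + 25114}{W + 10907} + 10264 = \frac{1545 + 25114}{-9494 + 10907} + 10264 = \frac{26659}{1413} + 10264 = \frac{14529691}{1413}$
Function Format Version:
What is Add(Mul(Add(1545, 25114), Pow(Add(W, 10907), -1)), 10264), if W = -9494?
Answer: Rational(14529691, 1413) ≈ 10283.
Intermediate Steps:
Add(Mul(Add(1545, 25114), Pow(Add(W, 10907), -1)), 10264) = Add(Mul(Add(1545, 25114), Pow(Add(-9494, 10907), -1)), 10264) = Add(Mul(26659, Pow(1413, -1)), 10264) = Add(Mul(26659, Rational(1, 1413)), 10264) = Add(Rational(26659, 1413), 10264) = Rational(14529691, 1413)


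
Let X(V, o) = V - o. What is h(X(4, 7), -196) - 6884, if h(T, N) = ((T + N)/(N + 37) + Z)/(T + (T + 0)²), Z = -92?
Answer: -6581765/954 ≈ -6899.1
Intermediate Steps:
h(T, N) = (-92 + (N + T)/(37 + N))/(T + T²) (h(T, N) = ((T + N)/(N + 37) - 92)/(T + (T + 0)²) = ((N + T)/(37 + N) - 92)/(T + T²) = (-92 + (N + T)/(37 + N))/(T + T²))
h(X(4, 7), -196) - 6884 = (-3404 + (4 - 1*7) - 91*(-196))/((4 - 1*7)*(37 - 196 + 37*(4 - 1*7) - 196*(4 - 1*7))) - 6884 = (-3404 + (4 - 7) + 17836)/((4 - 7)*(37 - 196 + 37*(4 - 7) - 196*(4 - 7))) - 6884 = (-3404 - 3 + 17836)/((-3)*(37 - 196 + 37*(-3) - 196*(-3))) - 6884 = -⅓*14429/(37 - 196 - 111 + 588) - 6884 = -⅓*14429/318 - 6884 = -⅓*1/318*14429 - 6884 = -14429/954 - 6884 = -6581765/954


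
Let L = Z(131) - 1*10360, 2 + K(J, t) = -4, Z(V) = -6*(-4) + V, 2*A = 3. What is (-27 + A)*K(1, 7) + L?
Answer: -10052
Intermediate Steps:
A = 3/2 (A = (½)*3 = 3/2 ≈ 1.5000)
Z(V) = 24 + V
K(J, t) = -6 (K(J, t) = -2 - 4 = -6)
L = -10205 (L = (24 + 131) - 1*10360 = 155 - 10360 = -10205)
(-27 + A)*K(1, 7) + L = (-27 + 3/2)*(-6) - 10205 = -51/2*(-6) - 10205 = 153 - 10205 = -10052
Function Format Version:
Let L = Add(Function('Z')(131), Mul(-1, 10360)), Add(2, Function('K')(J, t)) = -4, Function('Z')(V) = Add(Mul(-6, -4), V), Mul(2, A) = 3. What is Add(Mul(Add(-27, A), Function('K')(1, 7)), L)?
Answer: -10052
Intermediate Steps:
A = Rational(3, 2) (A = Mul(Rational(1, 2), 3) = Rational(3, 2) ≈ 1.5000)
Function('Z')(V) = Add(24, V)
Function('K')(J, t) = -6 (Function('K')(J, t) = Add(-2, -4) = -6)
L = -10205 (L = Add(Add(24, 131), Mul(-1, 10360)) = Add(155, -10360) = -10205)
Add(Mul(Add(-27, A), Function('K')(1, 7)), L) = Add(Mul(Add(-27, Rational(3, 2)), -6), -10205) = Add(Mul(Rational(-51, 2), -6), -10205) = Add(153, -10205) = -10052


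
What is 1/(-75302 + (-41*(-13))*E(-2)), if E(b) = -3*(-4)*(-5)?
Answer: -1/107282 ≈ -9.3212e-6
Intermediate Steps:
E(b) = -60 (E(b) = 12*(-5) = -60)
1/(-75302 + (-41*(-13))*E(-2)) = 1/(-75302 - 41*(-13)*(-60)) = 1/(-75302 + 533*(-60)) = 1/(-75302 - 31980) = 1/(-107282) = -1/107282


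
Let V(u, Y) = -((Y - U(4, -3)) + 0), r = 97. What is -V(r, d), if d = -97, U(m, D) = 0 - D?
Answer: -100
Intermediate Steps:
U(m, D) = -D
V(u, Y) = 3 - Y (V(u, Y) = -((Y - (-1)*(-3)) + 0) = -((Y - 1*3) + 0) = -((Y - 3) + 0) = -((-3 + Y) + 0) = -(-3 + Y) = 3 - Y)
-V(r, d) = -(3 - 1*(-97)) = -(3 + 97) = -1*100 = -100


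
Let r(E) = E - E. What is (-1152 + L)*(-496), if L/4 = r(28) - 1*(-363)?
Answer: -148800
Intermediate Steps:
r(E) = 0
L = 1452 (L = 4*(0 - 1*(-363)) = 4*(0 + 363) = 4*363 = 1452)
(-1152 + L)*(-496) = (-1152 + 1452)*(-496) = 300*(-496) = -148800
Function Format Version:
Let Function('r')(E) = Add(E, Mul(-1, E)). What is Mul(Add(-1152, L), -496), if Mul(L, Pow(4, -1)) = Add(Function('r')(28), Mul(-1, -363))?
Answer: -148800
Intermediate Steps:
Function('r')(E) = 0
L = 1452 (L = Mul(4, Add(0, Mul(-1, -363))) = Mul(4, Add(0, 363)) = Mul(4, 363) = 1452)
Mul(Add(-1152, L), -496) = Mul(Add(-1152, 1452), -496) = Mul(300, -496) = -148800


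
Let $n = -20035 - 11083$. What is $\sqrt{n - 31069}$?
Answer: $i \sqrt{62187} \approx 249.37 i$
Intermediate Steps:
$n = -31118$ ($n = -20035 - 11083 = -31118$)
$\sqrt{n - 31069} = \sqrt{-31118 - 31069} = \sqrt{-62187} = i \sqrt{62187}$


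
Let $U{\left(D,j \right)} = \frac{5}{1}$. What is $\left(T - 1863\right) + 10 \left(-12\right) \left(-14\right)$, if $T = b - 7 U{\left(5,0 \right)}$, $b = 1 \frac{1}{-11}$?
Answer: $- \frac{2399}{11} \approx -218.09$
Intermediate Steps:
$U{\left(D,j \right)} = 5$ ($U{\left(D,j \right)} = 5 \cdot 1 = 5$)
$b = - \frac{1}{11}$ ($b = 1 \left(- \frac{1}{11}\right) = - \frac{1}{11} \approx -0.090909$)
$T = - \frac{386}{11}$ ($T = - \frac{1}{11} - 35 = - \frac{386}{11} \approx -35.091$)
$\left(T - 1863\right) + 10 \left(-12\right) \left(-14\right) = \left(- \frac{386}{11} - 1863\right) + 10 \left(-12\right) \left(-14\right) = - \frac{20879}{11} - -1680 = - \frac{20879}{11} + 1680 = - \frac{2399}{11}$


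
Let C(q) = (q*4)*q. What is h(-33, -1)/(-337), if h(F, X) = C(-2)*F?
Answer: 528/337 ≈ 1.5668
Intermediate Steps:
C(q) = 4*q² (C(q) = (4*q)*q = 4*q²)
h(F, X) = 16*F (h(F, X) = (4*(-2)²)*F = (4*4)*F = 16*F)
h(-33, -1)/(-337) = (16*(-33))/(-337) = -528*(-1/337) = 528/337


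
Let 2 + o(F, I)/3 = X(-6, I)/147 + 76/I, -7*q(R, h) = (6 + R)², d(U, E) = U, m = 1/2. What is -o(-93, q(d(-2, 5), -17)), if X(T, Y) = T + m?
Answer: 20749/196 ≈ 105.86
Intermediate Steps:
m = ½ ≈ 0.50000
q(R, h) = -(6 + R)²/7
X(T, Y) = ½ + T (X(T, Y) = T + ½ = ½ + T)
o(F, I) = -599/98 + 228/I (o(F, I) = -6 + 3*((½ - 6)/147 + 76/I) = -6 + 3*(-11/2*1/147 + 76/I) = -6 + 3*(-11/294 + 76/I) = -6 + (-11/98 + 228/I) = -599/98 + 228/I)
-o(-93, q(d(-2, 5), -17)) = -(-599/98 + 228/((-(6 - 2)²/7))) = -(-599/98 + 228/((-⅐*4²))) = -(-599/98 + 228/((-⅐*16))) = -(-599/98 + 228/(-16/7)) = -(-599/98 + 228*(-7/16)) = -(-599/98 - 399/4) = -1*(-20749/196) = 20749/196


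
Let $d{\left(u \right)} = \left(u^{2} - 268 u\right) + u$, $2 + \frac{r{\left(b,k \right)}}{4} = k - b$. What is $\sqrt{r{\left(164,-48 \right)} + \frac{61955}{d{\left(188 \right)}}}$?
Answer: $\frac{i \sqrt{47434566371}}{7426} \approx 29.329 i$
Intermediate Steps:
$r{\left(b,k \right)} = -8 - 4 b + 4 k$ ($r{\left(b,k \right)} = -8 + 4 \left(k - b\right) = -8 - \left(- 4 k + 4 b\right) = -8 - 4 b + 4 k$)
$d{\left(u \right)} = u^{2} - 267 u$
$\sqrt{r{\left(164,-48 \right)} + \frac{61955}{d{\left(188 \right)}}} = \sqrt{\left(-8 - 656 + 4 \left(-48\right)\right) + \frac{61955}{188 \left(-267 + 188\right)}} = \sqrt{\left(-8 - 656 - 192\right) + \frac{61955}{188 \left(-79\right)}} = \sqrt{-856 + \frac{61955}{-14852}} = \sqrt{-856 + 61955 \left(- \frac{1}{14852}\right)} = \sqrt{-856 - \frac{61955}{14852}} = \sqrt{- \frac{12775267}{14852}} = \frac{i \sqrt{47434566371}}{7426}$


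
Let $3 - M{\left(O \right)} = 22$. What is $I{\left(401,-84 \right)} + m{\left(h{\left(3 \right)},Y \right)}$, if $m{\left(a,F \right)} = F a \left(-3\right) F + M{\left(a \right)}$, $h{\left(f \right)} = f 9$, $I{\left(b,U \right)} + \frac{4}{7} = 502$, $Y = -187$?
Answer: $- \frac{19824046}{7} \approx -2.832 \cdot 10^{6}$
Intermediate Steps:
$M{\left(O \right)} = -19$ ($M{\left(O \right)} = 3 - 22 = -19$)
$I{\left(b,U \right)} = \frac{3510}{7}$ ($I{\left(b,U \right)} = - \frac{4}{7} + 502 = \frac{3510}{7}$)
$h{\left(f \right)} = 9 f$
$m{\left(a,F \right)} = -19 - 3 a F^{2}$ ($m{\left(a,F \right)} = F a \left(-3\right) F - 19 = - 3 F a F - 19 = - 3 a F^{2} - 19 = -19 - 3 a F^{2}$)
$I{\left(401,-84 \right)} + m{\left(h{\left(3 \right)},Y \right)} = \frac{3510}{7} - \left(19 + 3 \cdot 9 \cdot 3 \left(-187\right)^{2}\right) = \frac{3510}{7} - \left(19 + 81 \cdot 34969\right) = \frac{3510}{7} - 2832508 = - \frac{19824046}{7}$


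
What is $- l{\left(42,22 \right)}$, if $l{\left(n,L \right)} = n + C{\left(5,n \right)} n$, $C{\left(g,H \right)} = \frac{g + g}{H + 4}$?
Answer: $- \frac{1176}{23} \approx -51.13$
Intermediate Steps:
$C{\left(g,H \right)} = \frac{2 g}{4 + H}$
$l{\left(n,L \right)} = n + \frac{10 n}{4 + n}$ ($l{\left(n,L \right)} = n + 2 \cdot 5 \frac{1}{4 + n} n = n + \frac{10}{4 + n} n = n + \frac{10 n}{4 + n}$)
$- l{\left(42,22 \right)} = - \frac{42 \left(14 + 42\right)}{4 + 42} = - \frac{42 \cdot 56}{46} = \left(-1\right) \frac{1176}{23} = - \frac{1176}{23}$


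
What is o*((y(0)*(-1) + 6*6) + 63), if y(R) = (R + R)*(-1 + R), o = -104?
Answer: -10296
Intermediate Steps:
y(R) = 2*R*(-1 + R) (y(R) = (2*R)*(-1 + R) = 2*R*(-1 + R))
o*((y(0)*(-1) + 6*6) + 63) = -104*(((2*0*(-1 + 0))*(-1) + 6*6) + 63) = -104*(((2*0*(-1))*(-1) + 36) + 63) = -104*((0*(-1) + 36) + 63) = -104*((0 + 36) + 63) = -104*(36 + 63) = -104*99 = -10296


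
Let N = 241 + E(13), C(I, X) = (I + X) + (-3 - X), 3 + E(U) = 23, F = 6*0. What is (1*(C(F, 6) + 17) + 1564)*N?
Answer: 411858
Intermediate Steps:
F = 0
E(U) = 20 (E(U) = -3 + 23 = 20)
C(I, X) = -3 + I
N = 261 (N = 241 + 20 = 261)
(1*(C(F, 6) + 17) + 1564)*N = (1*((-3 + 0) + 17) + 1564)*261 = (1*(-3 + 17) + 1564)*261 = (1*14 + 1564)*261 = (14 + 1564)*261 = 1578*261 = 411858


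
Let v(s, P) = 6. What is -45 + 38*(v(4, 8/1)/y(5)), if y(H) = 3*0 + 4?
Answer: 12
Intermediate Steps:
y(H) = 4 (y(H) = 0 + 4 = 4)
-45 + 38*(v(4, 8/1)/y(5)) = -45 + 38*(6/4) = -45 + 38*(6*(¼)) = -45 + 38*(3/2) = -45 + 57 = 12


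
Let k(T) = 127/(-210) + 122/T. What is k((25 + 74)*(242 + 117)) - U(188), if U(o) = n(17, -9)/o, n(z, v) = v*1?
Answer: -129431311/233859780 ≈ -0.55346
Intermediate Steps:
n(z, v) = v
U(o) = -9/o
k(T) = -127/210 + 122/T (k(T) = 127*(-1/210) + 122/T = -127/210 + 122/T)
k((25 + 74)*(242 + 117)) - U(188) = (-127/210 + 122/(((25 + 74)*(242 + 117)))) - (-9)/188 = (-127/210 + 122/((99*359))) - (-9)/188 = (-127/210 + 122/35541) - 1*(-9/188) = (-127/210 + 122*(1/35541)) + 9/188 = (-127/210 + 122/35541) + 9/188 = -1496029/2487870 + 9/188 = -129431311/233859780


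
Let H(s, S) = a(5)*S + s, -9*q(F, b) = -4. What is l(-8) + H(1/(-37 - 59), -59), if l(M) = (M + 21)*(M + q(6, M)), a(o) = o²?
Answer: -453091/288 ≈ -1573.2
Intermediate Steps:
q(F, b) = 4/9 (q(F, b) = -⅑*(-4) = 4/9)
H(s, S) = s + 25*S (H(s, S) = 5²*S + s = 25*S + s = s + 25*S)
l(M) = (21 + M)*(4/9 + M) (l(M) = (M + 21)*(M + 4/9) = (21 + M)*(4/9 + M))
l(-8) + H(1/(-37 - 59), -59) = (28/3 + (-8)² + (193/9)*(-8)) + (1/(-37 - 59) + 25*(-59)) = (28/3 + 64 - 1544/9) + (1/(-96) - 1475) = -884/9 + (-1/96 - 1475) = -884/9 - 141601/96 = -453091/288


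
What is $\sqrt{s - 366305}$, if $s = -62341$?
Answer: $i \sqrt{428646} \approx 654.71 i$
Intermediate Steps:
$\sqrt{s - 366305} = \sqrt{-62341 - 366305} = \sqrt{-428646} = i \sqrt{428646}$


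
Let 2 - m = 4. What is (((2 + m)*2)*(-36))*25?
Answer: 0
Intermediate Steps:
m = -2 (m = 2 - 1*4 = 2 - 4 = -2)
(((2 + m)*2)*(-36))*25 = (((2 - 2)*2)*(-36))*25 = ((0*2)*(-36))*25 = (0*(-36))*25 = 0*25 = 0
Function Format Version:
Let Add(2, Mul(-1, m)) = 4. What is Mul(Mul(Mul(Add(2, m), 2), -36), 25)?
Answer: 0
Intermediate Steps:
m = -2 (m = Add(2, Mul(-1, 4)) = Add(2, -4) = -2)
Mul(Mul(Mul(Add(2, m), 2), -36), 25) = Mul(Mul(Mul(Add(2, -2), 2), -36), 25) = Mul(Mul(Mul(0, 2), -36), 25) = Mul(Mul(0, -36), 25) = Mul(0, 25) = 0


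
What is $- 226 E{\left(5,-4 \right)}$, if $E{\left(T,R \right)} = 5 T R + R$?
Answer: $23504$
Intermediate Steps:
$E{\left(T,R \right)} = R + 5 R T$ ($E{\left(T,R \right)} = 5 R T + R = R + 5 R T$)
$- 226 E{\left(5,-4 \right)} = - 226 \left(- 4 \left(1 + 5 \cdot 5\right)\right) = - 226 \left(- 4 \left(1 + 25\right)\right) = - 226 \left(\left(-4\right) 26\right) = \left(-226\right) \left(-104\right) = 23504$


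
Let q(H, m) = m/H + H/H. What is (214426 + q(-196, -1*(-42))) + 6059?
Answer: 3086801/14 ≈ 2.2049e+5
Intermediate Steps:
q(H, m) = 1 + m/H (q(H, m) = m/H + 1 = 1 + m/H)
(214426 + q(-196, -1*(-42))) + 6059 = (214426 + (-196 - 1*(-42))/(-196)) + 6059 = (214426 - (-196 + 42)/196) + 6059 = (214426 - 1/196*(-154)) + 6059 = (214426 + 11/14) + 6059 = 3001975/14 + 6059 = 3086801/14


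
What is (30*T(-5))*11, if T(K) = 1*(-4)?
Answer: -1320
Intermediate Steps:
T(K) = -4
(30*T(-5))*11 = (30*(-4))*11 = -120*11 = -1320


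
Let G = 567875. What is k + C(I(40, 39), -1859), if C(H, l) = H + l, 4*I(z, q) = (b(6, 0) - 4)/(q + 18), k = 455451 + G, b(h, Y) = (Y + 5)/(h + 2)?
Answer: 621051927/608 ≈ 1.0215e+6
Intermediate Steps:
b(h, Y) = (5 + Y)/(2 + h)
k = 1023326 (k = 455451 + 567875 = 1023326)
I(z, q) = -27/(32*(18 + q)) (I(z, q) = (((5 + 0)/(2 + 6) - 4)/(q + 18))/4 = ((5/8 - 4)/(18 + q))/4 = (-27/(8*(18 + q)))/4 = -27/(32*(18 + q)))
k + C(I(40, 39), -1859) = 1023326 + (-27/(576 + 32*39) - 1859) = 1023326 + (-27/(576 + 1248) - 1859) = 1023326 + (-27/1824 - 1859) = 1023326 + (-27*1/1824 - 1859) = 1023326 + (-9/608 - 1859) = 1023326 - 1130281/608 = 621051927/608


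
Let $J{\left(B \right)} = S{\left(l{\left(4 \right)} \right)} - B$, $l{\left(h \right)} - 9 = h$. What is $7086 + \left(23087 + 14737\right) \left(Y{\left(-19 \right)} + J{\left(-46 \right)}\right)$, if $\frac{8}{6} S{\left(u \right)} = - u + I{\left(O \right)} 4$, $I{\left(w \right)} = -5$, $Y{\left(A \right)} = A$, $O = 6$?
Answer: $92190$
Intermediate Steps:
$l{\left(h \right)} = 9 + h$
$S{\left(u \right)} = -15 - \frac{3 u}{4}$ ($S{\left(u \right)} = \frac{3 \left(- u - 20\right)}{4} = \frac{3 \left(-20 - u\right)}{4} = -15 - \frac{3 u}{4}$)
$J{\left(B \right)} = - \frac{99}{4} - B$ ($J{\left(B \right)} = \left(-15 - \frac{3 \left(9 + 4\right)}{4}\right) - B = \left(-15 - \frac{39}{4}\right) - B = - \frac{99}{4} - B$)
$7086 + \left(23087 + 14737\right) \left(Y{\left(-19 \right)} + J{\left(-46 \right)}\right) = 7086 + \left(23087 + 14737\right) \left(-19 - - \frac{85}{4}\right) = 7086 + 37824 \left(-19 + \left(- \frac{99}{4} + 46\right)\right) = 7086 + 37824 \left(-19 + \frac{85}{4}\right) = 7086 + 37824 \cdot \frac{9}{4} = 7086 + 85104 = 92190$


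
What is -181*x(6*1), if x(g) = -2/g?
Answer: 181/3 ≈ 60.333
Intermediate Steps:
-181*x(6*1) = -(-362)/(6*1) = -(-362)/6 = -181*(-⅓) = 181/3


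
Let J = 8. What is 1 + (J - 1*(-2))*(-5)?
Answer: -49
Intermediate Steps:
1 + (J - 1*(-2))*(-5) = 1 + (8 - 1*(-2))*(-5) = 1 + (8 + 2)*(-5) = 1 + 10*(-5) = 1 - 50 = -49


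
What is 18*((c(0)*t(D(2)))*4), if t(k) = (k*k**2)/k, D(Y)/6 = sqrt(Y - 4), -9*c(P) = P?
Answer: 0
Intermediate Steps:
c(P) = -P/9
D(Y) = 6*sqrt(-4 + Y) (D(Y) = 6*sqrt(Y - 4) = 6*sqrt(-4 + Y))
t(k) = k**2 (t(k) = k**3/k = k**2)
18*((c(0)*t(D(2)))*4) = 18*(((-1/9*0)*(6*sqrt(-4 + 2))**2)*4) = 18*((0*(6*sqrt(-2))**2)*4) = 18*((0*(6*(I*sqrt(2)))**2)*4) = 18*((0*(6*I*sqrt(2))**2)*4) = 18*((0*(-72))*4) = 18*(0*4) = 18*0 = 0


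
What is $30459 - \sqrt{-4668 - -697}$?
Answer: $30459 - 19 i \sqrt{11} \approx 30459.0 - 63.016 i$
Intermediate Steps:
$30459 - \sqrt{-4668 - -697} = 30459 - \sqrt{-4668 + \left(-3 + 700\right)} = 30459 - \sqrt{-4668 + 697} = 30459 - \sqrt{-3971} = 30459 - 19 i \sqrt{11}$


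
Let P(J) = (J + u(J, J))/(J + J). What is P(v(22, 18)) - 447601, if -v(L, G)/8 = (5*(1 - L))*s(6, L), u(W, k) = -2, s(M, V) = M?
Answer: -2255906521/5040 ≈ -4.4760e+5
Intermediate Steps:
v(L, G) = -240 + 240*L (v(L, G) = -8*5*(1 - L)*6 = -8*(5 - 5*L)*6 = -8*(30 - 30*L) = -240 + 240*L)
P(J) = (-2 + J)/(2*J) (P(J) = (J - 2)/(J + J) = (-2 + J)/((2*J)) = (-2 + J)*(1/(2*J)) = (-2 + J)/(2*J))
P(v(22, 18)) - 447601 = (-2 + (-240 + 240*22))/(2*(-240 + 240*22)) - 447601 = (-2 + (-240 + 5280))/(2*(-240 + 5280)) - 447601 = (½)*(-2 + 5040)/5040 - 447601 = (½)*(1/5040)*5038 - 447601 = 2519/5040 - 447601 = -2255906521/5040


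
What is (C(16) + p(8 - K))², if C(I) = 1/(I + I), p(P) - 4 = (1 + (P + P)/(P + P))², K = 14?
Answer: 66049/1024 ≈ 64.501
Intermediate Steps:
p(P) = 8 (p(P) = 4 + (1 + (P + P)/(P + P))² = 4 + (1 + (2*P)/((2*P)))² = 4 + (1 + (2*P)*(1/(2*P)))² = 4 + (1 + 1)² = 4 + 2² = 4 + 4 = 8)
C(I) = 1/(2*I)
(C(16) + p(8 - K))² = ((½)/16 + 8)² = ((½)*(1/16) + 8)² = (1/32 + 8)² = (257/32)² = 66049/1024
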